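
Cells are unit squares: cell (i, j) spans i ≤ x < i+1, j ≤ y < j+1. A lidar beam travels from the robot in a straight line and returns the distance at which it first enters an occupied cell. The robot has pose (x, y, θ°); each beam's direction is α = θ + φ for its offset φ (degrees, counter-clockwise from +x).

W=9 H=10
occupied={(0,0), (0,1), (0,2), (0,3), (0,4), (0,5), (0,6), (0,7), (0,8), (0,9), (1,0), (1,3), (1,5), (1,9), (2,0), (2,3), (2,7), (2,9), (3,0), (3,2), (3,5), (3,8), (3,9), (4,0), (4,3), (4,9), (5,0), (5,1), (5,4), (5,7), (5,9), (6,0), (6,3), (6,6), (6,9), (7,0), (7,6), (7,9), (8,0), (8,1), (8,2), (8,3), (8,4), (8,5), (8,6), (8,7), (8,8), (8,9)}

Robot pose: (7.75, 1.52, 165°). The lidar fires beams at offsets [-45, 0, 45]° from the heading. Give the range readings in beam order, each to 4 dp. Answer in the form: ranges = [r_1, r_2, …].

beam 1: φ=-45°, α=120°
  d=(-0.5000,0.8660)  start (7,1)  tX=1.5000 tY=0.5543  stride 1/|dx|=2.0000 1/|dy|=1.1547
    cross y-line → (7,2), t=0.5543
    cross x-line → (6,2), t=1.5000
    cross y-line → (6,3), t=1.7090 (wall)
  → r_1 = 1.7090
beam 2: φ=0°, α=165°
  d=(-0.9659,0.2588)  start (7,1)  tX=0.7765 tY=1.8546  stride 1/|dx|=1.0353 1/|dy|=3.8637
    cross x-line → (6,1), t=0.7765
    cross x-line → (5,1), t=1.8117 (wall)
  → r_2 = 1.8117
beam 3: φ=45°, α=210°
  d=(-0.8660,-0.5000)  start (7,1)  tX=0.8660 tY=1.0400  stride 1/|dx|=1.1547 1/|dy|=2.0000
    cross x-line → (6,1), t=0.8660
    cross y-line → (6,0), t=1.0400 (wall)
  → r_3 = 1.0400

ranges = [1.7090, 1.8117, 1.0400]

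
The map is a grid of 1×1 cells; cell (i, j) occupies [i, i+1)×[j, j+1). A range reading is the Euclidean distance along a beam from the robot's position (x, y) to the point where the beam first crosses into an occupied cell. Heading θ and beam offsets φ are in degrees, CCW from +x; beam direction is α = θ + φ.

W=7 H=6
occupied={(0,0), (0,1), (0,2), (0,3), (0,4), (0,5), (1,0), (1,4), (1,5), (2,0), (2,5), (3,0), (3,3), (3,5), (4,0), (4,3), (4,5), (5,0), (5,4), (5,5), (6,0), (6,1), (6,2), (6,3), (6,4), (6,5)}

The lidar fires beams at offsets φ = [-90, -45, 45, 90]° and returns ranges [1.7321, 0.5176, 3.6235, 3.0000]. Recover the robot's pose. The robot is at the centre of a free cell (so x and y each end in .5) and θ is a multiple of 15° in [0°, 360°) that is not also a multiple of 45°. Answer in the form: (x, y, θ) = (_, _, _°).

(x, y, θ) = (4.5, 2.5, 120°)

Candidates: 16 free-cell centres × 16 headings = 256 poses. Raycast each; keep the one whose scan matches to 4 dp.
  (1.5, 2.5, 255°): beam 1 = 0.5176 ≠ 1.7321 ✗
  (1.5, 2.5, 165°): beam 1 = 1.5529 ≠ 1.7321 ✗
  (5.5, 2.5, 345°): beam 1 = 1.5529 ≠ 1.7321 ✗
  (5.5, 3.5, 195°): beam 1 = 0.5176 ≠ 1.7321 ✗
  (4.5, 1.5, 255°): beam 1 = 3.6235 ≠ 1.7321 ✗
  …
  (4.5, 2.5, 120°): r_1=1.7321, r_2=0.5176, r_3=3.6235, r_4=3.0000 — all match ✓
No second candidate reproduces the full scan.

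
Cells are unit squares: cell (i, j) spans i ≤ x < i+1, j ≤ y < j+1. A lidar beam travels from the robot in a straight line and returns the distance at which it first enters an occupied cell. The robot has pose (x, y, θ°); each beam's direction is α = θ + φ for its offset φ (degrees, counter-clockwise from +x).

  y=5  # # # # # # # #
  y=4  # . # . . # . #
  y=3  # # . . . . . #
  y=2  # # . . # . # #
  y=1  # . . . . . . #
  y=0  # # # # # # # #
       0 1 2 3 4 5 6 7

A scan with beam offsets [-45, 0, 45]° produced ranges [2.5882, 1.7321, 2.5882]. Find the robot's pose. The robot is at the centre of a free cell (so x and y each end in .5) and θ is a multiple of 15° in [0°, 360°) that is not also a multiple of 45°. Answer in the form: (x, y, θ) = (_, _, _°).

The pose lattice has 18·16 = 288 candidates. Test each by forward raycasting.
  (4.5, 4.5, 105°): beam 1 = 0.5774 ≠ 2.5882 ✗
  (1.5, 1.5, 285°): beam 1 = 0.5774 ≠ 2.5882 ✗
  (5.5, 2.5, 15°): beam 1 = 0.5774 ≠ 2.5882 ✗
  …
  (2.5, 3.5, 330°): r_1=2.5882, r_2=1.7321, r_3=2.5882 — all match ✓
No second candidate reproduces the full scan.

(x, y, θ) = (2.5, 3.5, 330°)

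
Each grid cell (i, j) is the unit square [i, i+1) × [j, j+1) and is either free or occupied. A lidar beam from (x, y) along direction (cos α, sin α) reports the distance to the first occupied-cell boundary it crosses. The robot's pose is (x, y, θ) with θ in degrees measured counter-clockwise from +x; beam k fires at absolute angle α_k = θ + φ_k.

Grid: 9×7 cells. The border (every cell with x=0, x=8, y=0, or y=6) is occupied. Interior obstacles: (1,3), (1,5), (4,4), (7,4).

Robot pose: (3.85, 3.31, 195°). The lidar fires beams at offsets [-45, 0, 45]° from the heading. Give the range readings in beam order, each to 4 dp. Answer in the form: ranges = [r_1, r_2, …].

beam 1: φ=-45°, α=150°
  cosα=-0.8660 sinα=0.5000 | (3,3) | tMaxX 0.9815 tMaxY 1.3800 | tΔX 1.1547 tΔY 2.0000
    t=0.9815 [x] (2,3)
    t=1.3800 [y] (2,4)
    t=2.1362 [x] (1,4)
    t=3.2909 [x] (0,4) — stop
  → r_1 = 3.2909
beam 2: φ=0°, α=195°
  cosα=-0.9659 sinα=-0.2588 | (3,3) | tMaxX 0.8800 tMaxY 1.1977 | tΔX 1.0353 tΔY 3.8637
    t=0.8800 [x] (2,3)
    t=1.1977 [y] (2,2)
    t=1.9153 [x] (1,2)
    t=2.9505 [x] (0,2) — stop
  → r_2 = 2.9505
beam 3: φ=45°, α=240°
  cosα=-0.5000 sinα=-0.8660 | (3,3) | tMaxX 1.7000 tMaxY 0.3580 | tΔX 2.0000 tΔY 1.1547
    t=0.3580 [y] (3,2)
    t=1.5127 [y] (3,1)
    t=1.7000 [x] (2,1)
    t=2.6674 [y] (2,0) — stop
  → r_3 = 2.6674

ranges = [3.2909, 2.9505, 2.6674]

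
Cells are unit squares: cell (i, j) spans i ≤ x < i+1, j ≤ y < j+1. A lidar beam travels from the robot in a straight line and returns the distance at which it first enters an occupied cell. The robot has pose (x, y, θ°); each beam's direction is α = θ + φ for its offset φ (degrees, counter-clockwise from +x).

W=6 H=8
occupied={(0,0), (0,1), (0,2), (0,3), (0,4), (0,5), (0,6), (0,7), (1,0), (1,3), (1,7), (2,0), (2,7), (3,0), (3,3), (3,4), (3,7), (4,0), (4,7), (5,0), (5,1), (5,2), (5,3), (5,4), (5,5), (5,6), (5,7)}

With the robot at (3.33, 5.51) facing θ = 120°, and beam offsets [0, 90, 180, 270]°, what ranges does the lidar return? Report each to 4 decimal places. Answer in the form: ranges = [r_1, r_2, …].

ranges = [1.7205, 2.6905, 0.5889, 1.9283]

beam 1: φ=0°, α=120°
  cosα=-0.5000 sinα=0.8660 | (3,5) | tMaxX 0.6600 tMaxY 0.5658 | tΔX 2.0000 tΔY 1.1547
    t=0.5658 [y] (3,6)
    t=0.6600 [x] (2,6)
    t=1.7205 [y] (2,7) — stop
  → r_1 = 1.7205
beam 2: φ=90°, α=210°
  cosα=-0.8660 sinα=-0.5000 | (3,5) | tMaxX 0.3811 tMaxY 1.0200 | tΔX 1.1547 tΔY 2.0000
    t=0.3811 [x] (2,5)
    t=1.0200 [y] (2,4)
    t=1.5358 [x] (1,4)
    t=2.6905 [x] (0,4) — stop
  → r_2 = 2.6905
beam 3: φ=180°, α=300°
  cosα=0.5000 sinα=-0.8660 | (3,5) | tMaxX 1.3400 tMaxY 0.5889 | tΔX 2.0000 tΔY 1.1547
    t=0.5889 [y] (3,4) — stop
  → r_3 = 0.5889
beam 4: φ=270°, α=30°
  cosα=0.8660 sinα=0.5000 | (3,5) | tMaxX 0.7736 tMaxY 0.9800 | tΔX 1.1547 tΔY 2.0000
    t=0.7736 [x] (4,5)
    t=0.9800 [y] (4,6)
    t=1.9283 [x] (5,6) — stop
  → r_4 = 1.9283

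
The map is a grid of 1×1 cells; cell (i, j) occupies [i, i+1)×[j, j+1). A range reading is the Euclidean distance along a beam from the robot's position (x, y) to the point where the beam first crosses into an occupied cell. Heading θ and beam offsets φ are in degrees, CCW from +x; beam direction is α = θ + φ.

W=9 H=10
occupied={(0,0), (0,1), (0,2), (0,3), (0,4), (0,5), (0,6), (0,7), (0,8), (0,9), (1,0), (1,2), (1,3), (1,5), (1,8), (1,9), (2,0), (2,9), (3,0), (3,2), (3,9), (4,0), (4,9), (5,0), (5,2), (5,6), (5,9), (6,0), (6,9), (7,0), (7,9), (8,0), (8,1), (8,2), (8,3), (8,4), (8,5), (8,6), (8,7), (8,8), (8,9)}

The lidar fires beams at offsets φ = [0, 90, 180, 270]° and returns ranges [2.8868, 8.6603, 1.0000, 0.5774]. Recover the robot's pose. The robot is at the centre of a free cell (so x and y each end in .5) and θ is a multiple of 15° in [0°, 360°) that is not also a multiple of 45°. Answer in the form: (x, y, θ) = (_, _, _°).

(x, y, θ) = (3.5, 8.5, 210°)

Enumerate (i+0.5, j+0.5, θ) over the 49 free cells and 16 admissible headings. For each, cast all 4 beams and compare to the given ranges.
  (6.5, 4.5, 330°): beam 1 = 1.7321 ≠ 2.8868 ✗
  (5.5, 7.5, 300°): beam 1 = 0.5774 ≠ 2.8868 ✗
  (1.5, 1.5, 165°): beam 1 = 0.5176 ≠ 2.8868 ✗
  (4.5, 6.5, 255°): beam 1 = 3.6235 ≠ 2.8868 ✗
  …
  (3.5, 8.5, 210°): r_1=2.8868, r_2=8.6603, r_3=1.0000, r_4=0.5774 — all match ✓
No second candidate reproduces the full scan.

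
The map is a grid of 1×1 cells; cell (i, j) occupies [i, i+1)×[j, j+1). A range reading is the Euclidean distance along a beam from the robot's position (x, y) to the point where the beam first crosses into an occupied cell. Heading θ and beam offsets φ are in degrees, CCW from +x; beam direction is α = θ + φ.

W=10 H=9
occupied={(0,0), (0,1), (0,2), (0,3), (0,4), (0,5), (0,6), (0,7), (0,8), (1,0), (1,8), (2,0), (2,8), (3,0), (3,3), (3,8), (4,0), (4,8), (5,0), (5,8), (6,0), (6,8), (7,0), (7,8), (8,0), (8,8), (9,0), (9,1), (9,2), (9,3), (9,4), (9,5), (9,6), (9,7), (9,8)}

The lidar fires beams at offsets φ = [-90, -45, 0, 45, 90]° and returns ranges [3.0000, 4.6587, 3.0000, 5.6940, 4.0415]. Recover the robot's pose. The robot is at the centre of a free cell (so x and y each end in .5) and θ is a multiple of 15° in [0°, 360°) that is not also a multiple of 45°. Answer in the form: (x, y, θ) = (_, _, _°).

Candidates: 55 free-cell centres × 16 headings = 880 poses. Raycast each; keep the one whose scan matches to 4 dp.
  (6.5, 6.5, 105°): beam 1 = 2.5882 ≠ 3.0000 ✗
  (7.5, 4.5, 15°): beam 1 = 3.6235 ≠ 3.0000 ✗
  (2.5, 4.5, 195°): beam 1 = 3.6235 ≠ 3.0000 ✗
  (3.5, 5.5, 255°): beam 1 = 2.5882 ≠ 3.0000 ✗
  …
  (5.5, 6.5, 240°): r_1=3.0000, r_2=4.6587, r_3=3.0000, r_4=5.6940, r_5=4.0415 — all match ✓
No second candidate reproduces the full scan.

(x, y, θ) = (5.5, 6.5, 240°)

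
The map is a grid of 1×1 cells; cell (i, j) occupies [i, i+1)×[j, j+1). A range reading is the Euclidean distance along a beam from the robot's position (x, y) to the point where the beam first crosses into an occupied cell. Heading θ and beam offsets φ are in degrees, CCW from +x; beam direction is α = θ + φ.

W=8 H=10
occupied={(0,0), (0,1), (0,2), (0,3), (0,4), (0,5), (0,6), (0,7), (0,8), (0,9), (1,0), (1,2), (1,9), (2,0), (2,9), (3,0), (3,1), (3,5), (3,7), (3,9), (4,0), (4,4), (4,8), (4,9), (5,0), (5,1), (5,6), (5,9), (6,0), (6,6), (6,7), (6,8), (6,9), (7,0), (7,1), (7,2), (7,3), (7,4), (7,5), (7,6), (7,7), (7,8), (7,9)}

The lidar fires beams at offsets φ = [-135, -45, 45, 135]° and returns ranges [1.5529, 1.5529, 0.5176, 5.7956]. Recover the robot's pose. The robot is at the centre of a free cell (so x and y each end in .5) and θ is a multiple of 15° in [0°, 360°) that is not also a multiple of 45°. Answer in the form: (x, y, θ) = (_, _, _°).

(x, y, θ) = (1.5, 7.5, 150°)

Enumerate (i+0.5, j+0.5, θ) over the 37 free cells and 16 admissible headings. For each, cast all 4 beams and compare to the given ranges.
  (2.5, 6.5, 345°): beam 1 = 1.7321 ≠ 1.5529 ✗
  (3.5, 3.5, 120°): beam 1 = 3.6235 ≠ 1.5529 ✗
  (5.5, 3.5, 120°): beam 2 = 2.5882 ≠ 1.5529 ✗
  (4.5, 1.5, 345°): beam 1 = 0.5774 ≠ 1.5529 ✗
  (4.5, 2.5, 255°): beam 1 = 2.8868 ≠ 1.5529 ✗
  …
  (1.5, 7.5, 150°): r_1=1.5529, r_2=1.5529, r_3=0.5176, r_4=5.7956 — all match ✓
Only this pose fits every beam.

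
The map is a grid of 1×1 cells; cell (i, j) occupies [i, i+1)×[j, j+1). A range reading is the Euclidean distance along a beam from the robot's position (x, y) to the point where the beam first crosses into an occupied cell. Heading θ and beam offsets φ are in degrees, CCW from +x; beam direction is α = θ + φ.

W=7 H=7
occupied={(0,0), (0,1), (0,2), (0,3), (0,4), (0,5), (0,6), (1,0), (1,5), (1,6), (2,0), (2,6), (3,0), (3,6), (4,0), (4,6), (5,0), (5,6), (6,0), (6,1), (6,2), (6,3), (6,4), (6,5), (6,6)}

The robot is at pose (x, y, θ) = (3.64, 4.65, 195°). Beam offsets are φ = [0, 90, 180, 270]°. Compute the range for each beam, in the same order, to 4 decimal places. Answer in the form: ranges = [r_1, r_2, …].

ranges = [2.7331, 3.7788, 2.4433, 1.3976]

beam 1: φ=0°, α=195°
  dir = (cos 195°, sin 195°) = (-0.9659, -0.2588); from cell (3,4)
  next x-line at t=0.6626, next y-line at t=2.5114; Δt_x=1.0353, Δt_y=3.8637
    x: enter (2,4) at t=0.6626
    x: enter (1,4) at t=1.6979
    y: enter (1,3) at t=2.5114
    x: enter (0,3) at t=2.7331 ← occupied
  → r_1 = 2.7331
beam 2: φ=90°, α=285°
  dir = (cos 285°, sin 285°) = (0.2588, -0.9659); from cell (3,4)
  next x-line at t=1.3909, next y-line at t=0.6729; Δt_x=3.8637, Δt_y=1.0353
    y: enter (3,3) at t=0.6729
    x: enter (4,3) at t=1.3909
    y: enter (4,2) at t=1.7082
    y: enter (4,1) at t=2.7435
    y: enter (4,0) at t=3.7788 ← occupied
  → r_2 = 3.7788
beam 3: φ=180°, α=15°
  dir = (cos 15°, sin 15°) = (0.9659, 0.2588); from cell (3,4)
  next x-line at t=0.3727, next y-line at t=1.3523; Δt_x=1.0353, Δt_y=3.8637
    x: enter (4,4) at t=0.3727
    y: enter (4,5) at t=1.3523
    x: enter (5,5) at t=1.4080
    x: enter (6,5) at t=2.4433 ← occupied
  → r_3 = 2.4433
beam 4: φ=270°, α=105°
  dir = (cos 105°, sin 105°) = (-0.2588, 0.9659); from cell (3,4)
  next x-line at t=2.4728, next y-line at t=0.3623; Δt_x=3.8637, Δt_y=1.0353
    y: enter (3,5) at t=0.3623
    y: enter (3,6) at t=1.3976 ← occupied
  → r_4 = 1.3976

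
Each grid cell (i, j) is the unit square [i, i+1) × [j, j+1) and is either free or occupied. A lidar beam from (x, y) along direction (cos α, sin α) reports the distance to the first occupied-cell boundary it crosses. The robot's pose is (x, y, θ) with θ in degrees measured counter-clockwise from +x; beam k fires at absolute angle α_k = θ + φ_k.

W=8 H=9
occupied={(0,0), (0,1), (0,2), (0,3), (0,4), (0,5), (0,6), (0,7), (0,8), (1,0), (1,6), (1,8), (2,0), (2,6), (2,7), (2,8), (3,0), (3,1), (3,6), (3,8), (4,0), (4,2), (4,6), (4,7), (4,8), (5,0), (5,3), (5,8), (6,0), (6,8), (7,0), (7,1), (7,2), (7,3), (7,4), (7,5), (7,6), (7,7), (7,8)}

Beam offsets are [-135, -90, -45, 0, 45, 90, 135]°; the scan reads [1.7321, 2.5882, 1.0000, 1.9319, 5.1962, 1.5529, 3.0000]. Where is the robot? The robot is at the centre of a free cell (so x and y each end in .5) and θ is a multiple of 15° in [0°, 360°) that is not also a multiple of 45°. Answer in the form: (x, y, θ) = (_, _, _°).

Candidates: 33 free-cell centres × 16 headings = 528 poses. Raycast each; keep the one whose scan matches to 4 dp.
  (5.5, 5.5, 105°): beam 2 = 1.5529 ≠ 2.5882 ✗
  (3.5, 4.5, 330°): beam 1 = 2.5882 ≠ 1.7321 ✗
  (3.5, 2.5, 15°): beam 1 = 0.5774 ≠ 1.7321 ✗
  (6.5, 6.5, 240°): beam 1 = 1.5529 ≠ 1.7321 ✗
  …
  (5.5, 5.5, 165°): r_1=1.7321, r_2=2.5882, r_3=1.0000, r_4=1.9319, r_5=5.1962, r_6=1.5529, r_7=3.0000 — all match ✓
Only this pose fits every beam.

(x, y, θ) = (5.5, 5.5, 165°)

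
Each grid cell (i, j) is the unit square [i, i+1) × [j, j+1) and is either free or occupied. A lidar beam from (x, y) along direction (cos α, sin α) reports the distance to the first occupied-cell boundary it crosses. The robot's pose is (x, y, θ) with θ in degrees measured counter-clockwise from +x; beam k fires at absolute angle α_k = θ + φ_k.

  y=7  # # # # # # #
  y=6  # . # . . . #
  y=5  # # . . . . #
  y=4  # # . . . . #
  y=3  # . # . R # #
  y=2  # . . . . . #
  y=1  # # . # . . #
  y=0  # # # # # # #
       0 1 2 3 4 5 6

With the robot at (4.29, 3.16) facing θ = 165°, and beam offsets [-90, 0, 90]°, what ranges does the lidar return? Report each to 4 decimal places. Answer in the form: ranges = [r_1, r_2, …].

ranges = [3.9755, 1.3355, 1.2009]

beam 1: φ=-90°, α=75°
  dir = (cos 75°, sin 75°) = (0.2588, 0.9659); from cell (4,3)
  next x-line at t=2.7432, next y-line at t=0.8696; Δt_x=3.8637, Δt_y=1.0353
    y: enter (4,4) at t=0.8696
    y: enter (4,5) at t=1.9049
    x: enter (5,5) at t=2.7432
    y: enter (5,6) at t=2.9402
    y: enter (5,7) at t=3.9755 ← occupied
  → r_1 = 3.9755
beam 2: φ=0°, α=165°
  dir = (cos 165°, sin 165°) = (-0.9659, 0.2588); from cell (4,3)
  next x-line at t=0.3002, next y-line at t=3.2455; Δt_x=1.0353, Δt_y=3.8637
    x: enter (3,3) at t=0.3002
    x: enter (2,3) at t=1.3355 ← occupied
  → r_2 = 1.3355
beam 3: φ=90°, α=255°
  dir = (cos 255°, sin 255°) = (-0.2588, -0.9659); from cell (4,3)
  next x-line at t=1.1205, next y-line at t=0.1656; Δt_x=3.8637, Δt_y=1.0353
    y: enter (4,2) at t=0.1656
    x: enter (3,2) at t=1.1205
    y: enter (3,1) at t=1.2009 ← occupied
  → r_3 = 1.2009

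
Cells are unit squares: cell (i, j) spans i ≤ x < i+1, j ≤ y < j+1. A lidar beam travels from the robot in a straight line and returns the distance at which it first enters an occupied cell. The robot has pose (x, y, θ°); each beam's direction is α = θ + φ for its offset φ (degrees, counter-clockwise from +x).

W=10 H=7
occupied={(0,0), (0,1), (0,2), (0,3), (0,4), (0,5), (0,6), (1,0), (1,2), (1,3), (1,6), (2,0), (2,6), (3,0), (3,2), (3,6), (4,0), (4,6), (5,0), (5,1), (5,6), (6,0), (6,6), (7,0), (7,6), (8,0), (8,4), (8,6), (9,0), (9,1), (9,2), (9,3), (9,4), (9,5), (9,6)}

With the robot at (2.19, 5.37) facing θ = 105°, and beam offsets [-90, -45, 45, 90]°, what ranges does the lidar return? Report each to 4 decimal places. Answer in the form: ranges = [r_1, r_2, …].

beam 1: φ=-90°, α=15°
  direction (0.9659, 0.2588); cell (2,5); t to first gridline: x 0.8386, y 2.4341 (then +1.0353 / +3.8637)
    (3,5) via x @ 0.8386
    (4,5) via x @ 1.8738
    (4,6) via y @ 2.4341  # hit
  → r_1 = 2.4341
beam 2: φ=-45°, α=60°
  direction (0.5000, 0.8660); cell (2,5); t to first gridline: x 1.6200, y 0.7275 (then +2.0000 / +1.1547)
    (2,6) via y @ 0.7275  # hit
  → r_2 = 0.7275
beam 3: φ=45°, α=150°
  direction (-0.8660, 0.5000); cell (2,5); t to first gridline: x 0.2194, y 1.2600 (then +1.1547 / +2.0000)
    (1,5) via x @ 0.2194
    (1,6) via y @ 1.2600  # hit
  → r_3 = 1.2600
beam 4: φ=90°, α=195°
  direction (-0.9659, -0.2588); cell (2,5); t to first gridline: x 0.1967, y 1.4296 (then +1.0353 / +3.8637)
    (1,5) via x @ 0.1967
    (0,5) via x @ 1.2320  # hit
  → r_4 = 1.2320

ranges = [2.4341, 0.7275, 1.2600, 1.2320]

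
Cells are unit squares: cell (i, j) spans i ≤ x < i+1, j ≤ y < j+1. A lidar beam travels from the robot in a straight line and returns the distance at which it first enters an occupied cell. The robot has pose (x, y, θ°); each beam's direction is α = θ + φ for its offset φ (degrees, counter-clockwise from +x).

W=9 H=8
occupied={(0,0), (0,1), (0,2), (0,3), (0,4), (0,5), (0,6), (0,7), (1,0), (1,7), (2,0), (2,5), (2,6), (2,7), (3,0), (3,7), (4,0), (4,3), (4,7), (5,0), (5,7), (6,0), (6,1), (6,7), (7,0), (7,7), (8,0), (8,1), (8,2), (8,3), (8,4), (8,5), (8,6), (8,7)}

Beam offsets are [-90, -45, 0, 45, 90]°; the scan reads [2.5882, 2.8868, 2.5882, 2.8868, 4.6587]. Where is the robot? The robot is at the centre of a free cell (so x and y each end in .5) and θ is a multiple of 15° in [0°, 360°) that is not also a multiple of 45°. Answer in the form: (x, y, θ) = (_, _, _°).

The pose lattice has 38·16 = 608 candidates. Test each by forward raycasting.
  (5.5, 5.5, 240°): beam 1 = 2.8868 ≠ 2.5882 ✗
  (3.5, 1.5, 15°): beam 1 = 0.5176 ≠ 2.5882 ✗
  (3.5, 2.5, 30°): beam 1 = 1.7321 ≠ 2.5882 ✗
  (5.5, 2.5, 105°): beam 2 = 5.0000 ≠ 2.8868 ✗
  …
  (5.5, 4.5, 105°): r_1=2.5882, r_2=2.8868, r_3=2.5882, r_4=2.8868, r_5=4.6587 — all match ✓
Only this pose fits every beam.

(x, y, θ) = (5.5, 4.5, 105°)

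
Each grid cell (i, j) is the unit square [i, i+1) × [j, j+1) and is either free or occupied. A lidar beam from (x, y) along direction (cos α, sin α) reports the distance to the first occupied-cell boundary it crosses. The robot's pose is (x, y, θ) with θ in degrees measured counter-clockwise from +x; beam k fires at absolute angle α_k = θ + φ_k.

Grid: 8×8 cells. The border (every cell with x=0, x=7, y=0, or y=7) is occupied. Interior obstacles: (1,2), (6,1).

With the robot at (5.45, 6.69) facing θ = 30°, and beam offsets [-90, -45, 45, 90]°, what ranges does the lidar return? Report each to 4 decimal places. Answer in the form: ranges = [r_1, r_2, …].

ranges = [3.1000, 1.6047, 0.3209, 0.3580]

beam 1: φ=-90°, α=300°
  direction (0.5000, -0.8660); cell (5,6); t to first gridline: x 1.1000, y 0.7967 (then +2.0000 / +1.1547)
    (5,5) via y @ 0.7967
    (6,5) via x @ 1.1000
    (6,4) via y @ 1.9514
    (7,4) via x @ 3.1000  # hit
  → r_1 = 3.1000
beam 2: φ=-45°, α=345°
  direction (0.9659, -0.2588); cell (5,6); t to first gridline: x 0.5694, y 2.6660 (then +1.0353 / +3.8637)
    (6,6) via x @ 0.5694
    (7,6) via x @ 1.6047  # hit
  → r_2 = 1.6047
beam 3: φ=45°, α=75°
  direction (0.2588, 0.9659); cell (5,6); t to first gridline: x 2.1250, y 0.3209 (then +3.8637 / +1.0353)
    (5,7) via y @ 0.3209  # hit
  → r_3 = 0.3209
beam 4: φ=90°, α=120°
  direction (-0.5000, 0.8660); cell (5,6); t to first gridline: x 0.9000, y 0.3580 (then +2.0000 / +1.1547)
    (5,7) via y @ 0.3580  # hit
  → r_4 = 0.3580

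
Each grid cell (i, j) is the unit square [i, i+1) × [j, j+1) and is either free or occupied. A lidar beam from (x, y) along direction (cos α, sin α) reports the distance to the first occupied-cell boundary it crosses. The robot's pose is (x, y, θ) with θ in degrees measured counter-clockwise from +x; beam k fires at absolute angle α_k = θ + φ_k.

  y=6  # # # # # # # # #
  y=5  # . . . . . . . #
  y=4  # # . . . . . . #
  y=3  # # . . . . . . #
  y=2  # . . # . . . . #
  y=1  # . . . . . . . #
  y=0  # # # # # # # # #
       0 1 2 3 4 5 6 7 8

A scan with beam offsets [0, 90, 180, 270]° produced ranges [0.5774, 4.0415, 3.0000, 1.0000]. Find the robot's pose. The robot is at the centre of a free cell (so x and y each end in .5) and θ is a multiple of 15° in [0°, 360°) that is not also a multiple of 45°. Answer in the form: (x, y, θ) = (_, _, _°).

(x, y, θ) = (7.5, 2.5, 30°)

The pose lattice has 32·16 = 512 candidates. Test each by forward raycasting.
  (2.5, 2.5, 150°): beam 1 = 1.0000 ≠ 0.5774 ✗
  (4.5, 2.5, 60°): beam 1 = 4.0415 ≠ 0.5774 ✗
  (7.5, 5.5, 195°): beam 1 = 5.6940 ≠ 0.5774 ✗
  (1.5, 1.5, 150°): beam 2 = 0.5774 ≠ 4.0415 ✗
  …
  (7.5, 2.5, 30°): r_1=0.5774, r_2=4.0415, r_3=3.0000, r_4=1.0000 — all match ✓
No second candidate reproduces the full scan.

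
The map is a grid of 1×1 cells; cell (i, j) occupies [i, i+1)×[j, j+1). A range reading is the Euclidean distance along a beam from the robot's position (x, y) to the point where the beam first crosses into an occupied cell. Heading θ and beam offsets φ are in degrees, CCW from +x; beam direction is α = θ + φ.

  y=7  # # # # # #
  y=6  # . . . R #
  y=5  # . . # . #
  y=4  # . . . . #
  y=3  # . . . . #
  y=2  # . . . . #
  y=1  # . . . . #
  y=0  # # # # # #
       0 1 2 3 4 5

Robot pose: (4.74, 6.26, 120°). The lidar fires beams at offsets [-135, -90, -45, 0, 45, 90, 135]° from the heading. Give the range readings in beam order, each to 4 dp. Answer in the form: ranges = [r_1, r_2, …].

ranges = [0.2692, 0.3002, 0.7661, 0.8545, 2.8591, 0.8545, 5.4456]

beam 1: φ=-135°, α=345°
  cosα=0.9659 sinα=-0.2588 | (4,6) | tMaxX 0.2692 tMaxY 1.0046 | tΔX 1.0353 tΔY 3.8637
    t=0.2692 [x] (5,6) — stop
  → r_1 = 0.2692
beam 2: φ=-90°, α=30°
  cosα=0.8660 sinα=0.5000 | (4,6) | tMaxX 0.3002 tMaxY 1.4800 | tΔX 1.1547 tΔY 2.0000
    t=0.3002 [x] (5,6) — stop
  → r_2 = 0.3002
beam 3: φ=-45°, α=75°
  cosα=0.2588 sinα=0.9659 | (4,6) | tMaxX 1.0046 tMaxY 0.7661 | tΔX 3.8637 tΔY 1.0353
    t=0.7661 [y] (4,7) — stop
  → r_3 = 0.7661
beam 4: φ=0°, α=120°
  cosα=-0.5000 sinα=0.8660 | (4,6) | tMaxX 1.4800 tMaxY 0.8545 | tΔX 2.0000 tΔY 1.1547
    t=0.8545 [y] (4,7) — stop
  → r_4 = 0.8545
beam 5: φ=45°, α=165°
  cosα=-0.9659 sinα=0.2588 | (4,6) | tMaxX 0.7661 tMaxY 2.8591 | tΔX 1.0353 tΔY 3.8637
    t=0.7661 [x] (3,6)
    t=1.8014 [x] (2,6)
    t=2.8367 [x] (1,6)
    t=2.8591 [y] (1,7) — stop
  → r_5 = 2.8591
beam 6: φ=90°, α=210°
  cosα=-0.8660 sinα=-0.5000 | (4,6) | tMaxX 0.8545 tMaxY 0.5200 | tΔX 1.1547 tΔY 2.0000
    t=0.5200 [y] (4,5)
    t=0.8545 [x] (3,5) — stop
  → r_6 = 0.8545
beam 7: φ=135°, α=255°
  cosα=-0.2588 sinα=-0.9659 | (4,6) | tMaxX 2.8591 tMaxY 0.2692 | tΔX 3.8637 tΔY 1.0353
    t=0.2692 [y] (4,5)
    t=1.3044 [y] (4,4)
    t=2.3397 [y] (4,3)
    t=2.8591 [x] (3,3)
    t=3.3750 [y] (3,2)
    t=4.4103 [y] (3,1)
    t=5.4456 [y] (3,0) — stop
  → r_7 = 5.4456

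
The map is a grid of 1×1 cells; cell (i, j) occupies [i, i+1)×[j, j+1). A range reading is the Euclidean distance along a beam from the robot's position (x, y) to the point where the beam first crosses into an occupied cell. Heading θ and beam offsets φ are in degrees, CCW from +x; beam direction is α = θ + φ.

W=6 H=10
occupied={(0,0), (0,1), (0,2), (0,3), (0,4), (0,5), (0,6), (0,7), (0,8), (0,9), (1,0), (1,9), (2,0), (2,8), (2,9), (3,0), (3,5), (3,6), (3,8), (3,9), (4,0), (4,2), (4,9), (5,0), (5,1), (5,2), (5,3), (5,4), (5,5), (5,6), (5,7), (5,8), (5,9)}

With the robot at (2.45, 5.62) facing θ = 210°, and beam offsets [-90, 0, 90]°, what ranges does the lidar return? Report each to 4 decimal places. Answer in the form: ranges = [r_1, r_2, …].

ranges = [2.9000, 1.6743, 3.1000]

beam 1: φ=-90°, α=120°
  d=(-0.5000,0.8660)  start (2,5)  tX=0.9000 tY=0.4388  stride 1/|dx|=2.0000 1/|dy|=1.1547
    cross y-line → (2,6), t=0.4388
    cross x-line → (1,6), t=0.9000
    cross y-line → (1,7), t=1.5935
    cross y-line → (1,8), t=2.7482
    cross x-line → (0,8), t=2.9000 (wall)
  → r_1 = 2.9000
beam 2: φ=0°, α=210°
  d=(-0.8660,-0.5000)  start (2,5)  tX=0.5196 tY=1.2400  stride 1/|dx|=1.1547 1/|dy|=2.0000
    cross x-line → (1,5), t=0.5196
    cross y-line → (1,4), t=1.2400
    cross x-line → (0,4), t=1.6743 (wall)
  → r_2 = 1.6743
beam 3: φ=90°, α=300°
  d=(0.5000,-0.8660)  start (2,5)  tX=1.1000 tY=0.7159  stride 1/|dx|=2.0000 1/|dy|=1.1547
    cross y-line → (2,4), t=0.7159
    cross x-line → (3,4), t=1.1000
    cross y-line → (3,3), t=1.8706
    cross y-line → (3,2), t=3.0253
    cross x-line → (4,2), t=3.1000 (wall)
  → r_3 = 3.1000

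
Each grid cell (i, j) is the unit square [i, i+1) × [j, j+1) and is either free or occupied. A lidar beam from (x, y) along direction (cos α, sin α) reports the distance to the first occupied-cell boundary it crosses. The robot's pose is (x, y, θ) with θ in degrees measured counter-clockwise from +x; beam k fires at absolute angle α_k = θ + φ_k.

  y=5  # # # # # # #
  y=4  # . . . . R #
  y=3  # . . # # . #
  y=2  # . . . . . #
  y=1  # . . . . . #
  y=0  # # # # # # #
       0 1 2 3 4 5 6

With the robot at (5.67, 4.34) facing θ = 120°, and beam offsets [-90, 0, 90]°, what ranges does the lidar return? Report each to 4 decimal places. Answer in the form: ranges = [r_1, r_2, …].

ranges = [0.3811, 0.7621, 0.7736]

beam 1: φ=-90°, α=30°
  direction (0.8660, 0.5000); cell (5,4); t to first gridline: x 0.3811, y 1.3200 (then +1.1547 / +2.0000)
    (6,4) via x @ 0.3811  # hit
  → r_1 = 0.3811
beam 2: φ=0°, α=120°
  direction (-0.5000, 0.8660); cell (5,4); t to first gridline: x 1.3400, y 0.7621 (then +2.0000 / +1.1547)
    (5,5) via y @ 0.7621  # hit
  → r_2 = 0.7621
beam 3: φ=90°, α=210°
  direction (-0.8660, -0.5000); cell (5,4); t to first gridline: x 0.7736, y 0.6800 (then +1.1547 / +2.0000)
    (5,3) via y @ 0.6800
    (4,3) via x @ 0.7736  # hit
  → r_3 = 0.7736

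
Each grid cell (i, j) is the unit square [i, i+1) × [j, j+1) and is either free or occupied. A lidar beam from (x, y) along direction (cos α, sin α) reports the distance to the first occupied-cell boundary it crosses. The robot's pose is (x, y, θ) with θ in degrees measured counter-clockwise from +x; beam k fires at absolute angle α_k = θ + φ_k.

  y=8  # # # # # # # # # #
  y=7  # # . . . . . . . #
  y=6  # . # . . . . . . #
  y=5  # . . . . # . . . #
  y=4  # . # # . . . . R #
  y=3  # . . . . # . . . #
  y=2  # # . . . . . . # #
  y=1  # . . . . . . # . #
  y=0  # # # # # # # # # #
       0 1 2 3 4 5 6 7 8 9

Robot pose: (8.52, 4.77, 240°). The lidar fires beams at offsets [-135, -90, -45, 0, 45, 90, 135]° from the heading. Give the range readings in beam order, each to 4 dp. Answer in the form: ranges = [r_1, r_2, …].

ranges = [3.3439, 6.4600, 2.9751, 4.3532, 1.8324, 0.5543, 0.4969]

beam 1: φ=-135°, α=105°
  direction (-0.2588, 0.9659); cell (8,4); t to first gridline: x 2.0091, y 0.2381 (then +3.8637 / +1.0353)
    (8,5) via y @ 0.2381
    (8,6) via y @ 1.2734
    (7,6) via x @ 2.0091
    (7,7) via y @ 2.3087
    (7,8) via y @ 3.3439  # hit
  → r_1 = 3.3439
beam 2: φ=-90°, α=150°
  direction (-0.8660, 0.5000); cell (8,4); t to first gridline: x 0.6004, y 0.4600 (then +1.1547 / +2.0000)
    (8,5) via y @ 0.4600
    (7,5) via x @ 0.6004
    (6,5) via x @ 1.7551
    (6,6) via y @ 2.4600
    (5,6) via x @ 2.9098
    (4,6) via x @ 4.0645
    (4,7) via y @ 4.4600
    (3,7) via x @ 5.2192
    (2,7) via x @ 6.3739
    (2,8) via y @ 6.4600  # hit
  → r_2 = 6.4600
beam 3: φ=-45°, α=195°
  direction (-0.9659, -0.2588); cell (8,4); t to first gridline: x 0.5383, y 2.9751 (then +1.0353 / +3.8637)
    (7,4) via x @ 0.5383
    (6,4) via x @ 1.5736
    (5,4) via x @ 2.6089
    (5,3) via y @ 2.9751  # hit
  → r_3 = 2.9751
beam 4: φ=0°, α=240°
  direction (-0.5000, -0.8660); cell (8,4); t to first gridline: x 1.0400, y 0.8891 (then +2.0000 / +1.1547)
    (8,3) via y @ 0.8891
    (7,3) via x @ 1.0400
    (7,2) via y @ 2.0438
    (6,2) via x @ 3.0400
    (6,1) via y @ 3.1985
    (6,0) via y @ 4.3532  # hit
  → r_4 = 4.3532
beam 5: φ=45°, α=285°
  direction (0.2588, -0.9659); cell (8,4); t to first gridline: x 1.8546, y 0.7972 (then +3.8637 / +1.0353)
    (8,3) via y @ 0.7972
    (8,2) via y @ 1.8324  # hit
  → r_5 = 1.8324
beam 6: φ=90°, α=330°
  direction (0.8660, -0.5000); cell (8,4); t to first gridline: x 0.5543, y 1.5400 (then +1.1547 / +2.0000)
    (9,4) via x @ 0.5543  # hit
  → r_6 = 0.5543
beam 7: φ=135°, α=15°
  direction (0.9659, 0.2588); cell (8,4); t to first gridline: x 0.4969, y 0.8887 (then +1.0353 / +3.8637)
    (9,4) via x @ 0.4969  # hit
  → r_7 = 0.4969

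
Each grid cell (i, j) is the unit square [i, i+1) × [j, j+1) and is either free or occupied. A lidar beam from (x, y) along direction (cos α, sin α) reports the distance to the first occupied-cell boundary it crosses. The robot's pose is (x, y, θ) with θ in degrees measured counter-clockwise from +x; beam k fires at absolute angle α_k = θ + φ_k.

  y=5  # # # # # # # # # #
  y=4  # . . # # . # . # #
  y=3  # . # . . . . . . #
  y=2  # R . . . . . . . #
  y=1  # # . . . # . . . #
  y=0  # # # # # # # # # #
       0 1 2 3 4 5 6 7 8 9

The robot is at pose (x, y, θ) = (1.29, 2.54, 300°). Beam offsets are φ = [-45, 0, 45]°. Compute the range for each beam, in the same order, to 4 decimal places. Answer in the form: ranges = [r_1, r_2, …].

ranges = [0.5590, 0.6235, 3.8409]

beam 1: φ=-45°, α=255°
  dir = (cos 255°, sin 255°) = (-0.2588, -0.9659); from cell (1,2)
  next x-line at t=1.1205, next y-line at t=0.5590; Δt_x=3.8637, Δt_y=1.0353
    y: enter (1,1) at t=0.5590 ← occupied
  → r_1 = 0.5590
beam 2: φ=0°, α=300°
  dir = (cos 300°, sin 300°) = (0.5000, -0.8660); from cell (1,2)
  next x-line at t=1.4200, next y-line at t=0.6235; Δt_x=2.0000, Δt_y=1.1547
    y: enter (1,1) at t=0.6235 ← occupied
  → r_2 = 0.6235
beam 3: φ=45°, α=345°
  dir = (cos 345°, sin 345°) = (0.9659, -0.2588); from cell (1,2)
  next x-line at t=0.7350, next y-line at t=2.0864; Δt_x=1.0353, Δt_y=3.8637
    x: enter (2,2) at t=0.7350
    x: enter (3,2) at t=1.7703
    y: enter (3,1) at t=2.0864
    x: enter (4,1) at t=2.8056
    x: enter (5,1) at t=3.8409 ← occupied
  → r_3 = 3.8409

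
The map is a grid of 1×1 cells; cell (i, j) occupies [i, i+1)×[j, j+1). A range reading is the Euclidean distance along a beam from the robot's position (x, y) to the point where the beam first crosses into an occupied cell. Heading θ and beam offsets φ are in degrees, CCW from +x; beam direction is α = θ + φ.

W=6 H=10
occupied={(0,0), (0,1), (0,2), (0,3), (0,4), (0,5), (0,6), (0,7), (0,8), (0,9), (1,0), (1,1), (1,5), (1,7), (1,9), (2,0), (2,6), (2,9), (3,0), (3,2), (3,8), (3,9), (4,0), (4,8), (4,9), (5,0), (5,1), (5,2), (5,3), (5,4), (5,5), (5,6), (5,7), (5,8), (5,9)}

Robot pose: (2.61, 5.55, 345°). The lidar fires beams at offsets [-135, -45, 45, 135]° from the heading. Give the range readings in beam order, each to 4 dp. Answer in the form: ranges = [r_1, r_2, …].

ranges = [0.7044, 4.7800, 2.7597, 0.5196]

beam 1: φ=-135°, α=210°
  dir = (cos 210°, sin 210°) = (-0.8660, -0.5000); from cell (2,5)
  next x-line at t=0.7044, next y-line at t=1.1000; Δt_x=1.1547, Δt_y=2.0000
    x: enter (1,5) at t=0.7044 ← occupied
  → r_1 = 0.7044
beam 2: φ=-45°, α=300°
  dir = (cos 300°, sin 300°) = (0.5000, -0.8660); from cell (2,5)
  next x-line at t=0.7800, next y-line at t=0.6351; Δt_x=2.0000, Δt_y=1.1547
    y: enter (2,4) at t=0.6351
    x: enter (3,4) at t=0.7800
    y: enter (3,3) at t=1.7898
    x: enter (4,3) at t=2.7800
    y: enter (4,2) at t=2.9445
    y: enter (4,1) at t=4.0992
    x: enter (5,1) at t=4.7800 ← occupied
  → r_2 = 4.7800
beam 3: φ=45°, α=30°
  dir = (cos 30°, sin 30°) = (0.8660, 0.5000); from cell (2,5)
  next x-line at t=0.4503, next y-line at t=0.9000; Δt_x=1.1547, Δt_y=2.0000
    x: enter (3,5) at t=0.4503
    y: enter (3,6) at t=0.9000
    x: enter (4,6) at t=1.6050
    x: enter (5,6) at t=2.7597 ← occupied
  → r_3 = 2.7597
beam 4: φ=135°, α=120°
  dir = (cos 120°, sin 120°) = (-0.5000, 0.8660); from cell (2,5)
  next x-line at t=1.2200, next y-line at t=0.5196; Δt_x=2.0000, Δt_y=1.1547
    y: enter (2,6) at t=0.5196 ← occupied
  → r_4 = 0.5196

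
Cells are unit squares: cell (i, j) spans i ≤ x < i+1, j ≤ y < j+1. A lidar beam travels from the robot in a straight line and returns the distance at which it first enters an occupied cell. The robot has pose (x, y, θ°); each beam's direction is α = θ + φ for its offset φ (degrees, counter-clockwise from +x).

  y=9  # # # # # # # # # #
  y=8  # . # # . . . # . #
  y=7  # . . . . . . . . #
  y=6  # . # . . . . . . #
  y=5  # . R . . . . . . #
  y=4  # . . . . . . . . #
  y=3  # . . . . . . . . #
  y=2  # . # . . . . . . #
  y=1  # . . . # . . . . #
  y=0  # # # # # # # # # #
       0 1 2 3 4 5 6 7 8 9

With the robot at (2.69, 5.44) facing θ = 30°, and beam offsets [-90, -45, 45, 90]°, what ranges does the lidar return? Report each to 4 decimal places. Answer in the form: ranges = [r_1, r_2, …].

ranges = [3.9722, 6.5326, 0.5798, 0.6466]

beam 1: φ=-90°, α=300°
  dir = (cos 300°, sin 300°) = (0.5000, -0.8660); from cell (2,5)
  next x-line at t=0.6200, next y-line at t=0.5081; Δt_x=2.0000, Δt_y=1.1547
    y: enter (2,4) at t=0.5081
    x: enter (3,4) at t=0.6200
    y: enter (3,3) at t=1.6628
    x: enter (4,3) at t=2.6200
    y: enter (4,2) at t=2.8175
    y: enter (4,1) at t=3.9722 ← occupied
  → r_1 = 3.9722
beam 2: φ=-45°, α=345°
  dir = (cos 345°, sin 345°) = (0.9659, -0.2588); from cell (2,5)
  next x-line at t=0.3209, next y-line at t=1.7000; Δt_x=1.0353, Δt_y=3.8637
    x: enter (3,5) at t=0.3209
    x: enter (4,5) at t=1.3562
    y: enter (4,4) at t=1.7000
    x: enter (5,4) at t=2.3915
    x: enter (6,4) at t=3.4268
    x: enter (7,4) at t=4.4620
    x: enter (8,4) at t=5.4973
    y: enter (8,3) at t=5.5637
    x: enter (9,3) at t=6.5326 ← occupied
  → r_2 = 6.5326
beam 3: φ=45°, α=75°
  dir = (cos 75°, sin 75°) = (0.2588, 0.9659); from cell (2,5)
  next x-line at t=1.1977, next y-line at t=0.5798; Δt_x=3.8637, Δt_y=1.0353
    y: enter (2,6) at t=0.5798 ← occupied
  → r_3 = 0.5798
beam 4: φ=90°, α=120°
  dir = (cos 120°, sin 120°) = (-0.5000, 0.8660); from cell (2,5)
  next x-line at t=1.3800, next y-line at t=0.6466; Δt_x=2.0000, Δt_y=1.1547
    y: enter (2,6) at t=0.6466 ← occupied
  → r_4 = 0.6466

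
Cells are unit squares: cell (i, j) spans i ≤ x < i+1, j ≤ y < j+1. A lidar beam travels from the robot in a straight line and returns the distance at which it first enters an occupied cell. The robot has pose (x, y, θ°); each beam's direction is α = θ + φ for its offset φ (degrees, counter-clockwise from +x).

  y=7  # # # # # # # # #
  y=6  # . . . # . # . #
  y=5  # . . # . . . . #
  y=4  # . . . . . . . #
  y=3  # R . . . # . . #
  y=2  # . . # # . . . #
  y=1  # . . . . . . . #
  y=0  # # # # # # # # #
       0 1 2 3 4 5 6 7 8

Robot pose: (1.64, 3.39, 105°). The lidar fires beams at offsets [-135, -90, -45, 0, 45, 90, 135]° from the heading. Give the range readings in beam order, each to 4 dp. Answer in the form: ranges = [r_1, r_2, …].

beam 1: φ=-135°, α=330°
  cosα=0.8660 sinα=-0.5000 | (1,3) | tMaxX 0.4157 tMaxY 0.7800 | tΔX 1.1547 tΔY 2.0000
    t=0.4157 [x] (2,3)
    t=0.7800 [y] (2,2)
    t=1.5704 [x] (3,2) — stop
  → r_1 = 1.5704
beam 2: φ=-90°, α=15°
  cosα=0.9659 sinα=0.2588 | (1,3) | tMaxX 0.3727 tMaxY 2.3569 | tΔX 1.0353 tΔY 3.8637
    t=0.3727 [x] (2,3)
    t=1.4080 [x] (3,3)
    t=2.3569 [y] (3,4)
    t=2.4433 [x] (4,4)
    t=3.4785 [x] (5,4)
    t=4.5138 [x] (6,4)
    t=5.5491 [x] (7,4)
    t=6.2206 [y] (7,5)
    t=6.5844 [x] (8,5) — stop
  → r_2 = 6.5844
beam 3: φ=-45°, α=60°
  cosα=0.5000 sinα=0.8660 | (1,3) | tMaxX 0.7200 tMaxY 0.7044 | tΔX 2.0000 tΔY 1.1547
    t=0.7044 [y] (1,4)
    t=0.7200 [x] (2,4)
    t=1.8591 [y] (2,5)
    t=2.7200 [x] (3,5) — stop
  → r_3 = 2.7200
beam 4: φ=0°, α=105°
  cosα=-0.2588 sinα=0.9659 | (1,3) | tMaxX 2.4728 tMaxY 0.6315 | tΔX 3.8637 tΔY 1.0353
    t=0.6315 [y] (1,4)
    t=1.6668 [y] (1,5)
    t=2.4728 [x] (0,5) — stop
  → r_4 = 2.4728
beam 5: φ=45°, α=150°
  cosα=-0.8660 sinα=0.5000 | (1,3) | tMaxX 0.7390 tMaxY 1.2200 | tΔX 1.1547 tΔY 2.0000
    t=0.7390 [x] (0,3) — stop
  → r_5 = 0.7390
beam 6: φ=90°, α=195°
  cosα=-0.9659 sinα=-0.2588 | (1,3) | tMaxX 0.6626 tMaxY 1.5068 | tΔX 1.0353 tΔY 3.8637
    t=0.6626 [x] (0,3) — stop
  → r_6 = 0.6626
beam 7: φ=135°, α=240°
  cosα=-0.5000 sinα=-0.8660 | (1,3) | tMaxX 1.2800 tMaxY 0.4503 | tΔX 2.0000 tΔY 1.1547
    t=0.4503 [y] (1,2)
    t=1.2800 [x] (0,2) — stop
  → r_7 = 1.2800

ranges = [1.5704, 6.5844, 2.7200, 2.4728, 0.7390, 0.6626, 1.2800]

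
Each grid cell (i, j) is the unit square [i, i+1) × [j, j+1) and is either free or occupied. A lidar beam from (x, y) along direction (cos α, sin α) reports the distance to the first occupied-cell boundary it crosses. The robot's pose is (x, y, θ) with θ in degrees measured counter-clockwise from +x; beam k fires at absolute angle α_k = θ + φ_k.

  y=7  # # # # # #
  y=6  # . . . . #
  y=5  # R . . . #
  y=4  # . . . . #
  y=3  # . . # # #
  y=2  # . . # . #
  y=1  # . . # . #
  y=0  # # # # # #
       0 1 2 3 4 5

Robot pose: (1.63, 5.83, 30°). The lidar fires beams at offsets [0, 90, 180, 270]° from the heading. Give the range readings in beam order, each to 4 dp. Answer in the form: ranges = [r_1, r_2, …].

ranges = [2.3400, 1.2600, 0.7275, 2.7400]

beam 1: φ=0°, α=30°
  direction (0.8660, 0.5000); cell (1,5); t to first gridline: x 0.4272, y 0.3400 (then +1.1547 / +2.0000)
    (1,6) via y @ 0.3400
    (2,6) via x @ 0.4272
    (3,6) via x @ 1.5819
    (3,7) via y @ 2.3400  # hit
  → r_1 = 2.3400
beam 2: φ=90°, α=120°
  direction (-0.5000, 0.8660); cell (1,5); t to first gridline: x 1.2600, y 0.1963 (then +2.0000 / +1.1547)
    (1,6) via y @ 0.1963
    (0,6) via x @ 1.2600  # hit
  → r_2 = 1.2600
beam 3: φ=180°, α=210°
  direction (-0.8660, -0.5000); cell (1,5); t to first gridline: x 0.7275, y 1.6600 (then +1.1547 / +2.0000)
    (0,5) via x @ 0.7275  # hit
  → r_3 = 0.7275
beam 4: φ=270°, α=300°
  direction (0.5000, -0.8660); cell (1,5); t to first gridline: x 0.7400, y 0.9584 (then +2.0000 / +1.1547)
    (2,5) via x @ 0.7400
    (2,4) via y @ 0.9584
    (2,3) via y @ 2.1131
    (3,3) via x @ 2.7400  # hit
  → r_4 = 2.7400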